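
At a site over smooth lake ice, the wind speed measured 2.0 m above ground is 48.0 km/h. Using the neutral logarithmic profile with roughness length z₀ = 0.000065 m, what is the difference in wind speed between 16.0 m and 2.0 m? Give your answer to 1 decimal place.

Log law: V₂ = V₁ · ln(z₂/z₀)/ln(z₁/z₀) = 48.0 × 12.4137/10.3343 = 57.6585 km/h
ΔV = 57.6585 − 48.0 = 9.6585 km/h

9.7 km/h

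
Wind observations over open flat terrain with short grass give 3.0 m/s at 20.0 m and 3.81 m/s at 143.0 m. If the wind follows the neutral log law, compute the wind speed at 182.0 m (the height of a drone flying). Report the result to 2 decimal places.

Log law: V ∝ ln(z/z₀). From the pair, with r = V₁/V₂ = 0.78740,
ln z₀ = (ln z₁ − r·ln z₂)/(1 − r) = (2.9957 − 0.78740×4.9628)/0.21260 = -4.2899 → z₀ = 0.01371 m
V₃ = V₁ · ln(z₃/z₀)/ln(z₁/z₀) = 3.0 × 9.4939/7.2856 = 3.9093 m/s

3.91 m/s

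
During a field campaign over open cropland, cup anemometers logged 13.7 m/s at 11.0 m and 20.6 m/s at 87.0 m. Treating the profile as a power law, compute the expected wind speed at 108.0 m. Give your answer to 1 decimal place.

First find α: α = ln(V₂/V₁)/ln(z₂/z₁) = ln(20.6/13.7)/ln(87.0/11.0) = 0.40790/2.06801 = 0.1972
Extrapolate from 87.0 m to 108.0 m: V₃ = 20.6 × (108.0/87.0)^0.1972 = 20.6 × 1.0436 = 21.4975 m/s

21.5 m/s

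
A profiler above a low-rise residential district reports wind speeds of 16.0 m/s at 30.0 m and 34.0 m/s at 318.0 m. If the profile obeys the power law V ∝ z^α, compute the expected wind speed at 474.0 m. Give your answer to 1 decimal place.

38.6 m/s

First find α: α = ln(V₂/V₁)/ln(z₂/z₁) = ln(34.0/16.0)/ln(318.0/30.0) = 0.75377/2.36085 = 0.3193
Extrapolate from 318.0 m to 474.0 m: V₃ = 34.0 × (474.0/318.0)^0.3193 = 34.0 × 1.1359 = 38.6213 m/s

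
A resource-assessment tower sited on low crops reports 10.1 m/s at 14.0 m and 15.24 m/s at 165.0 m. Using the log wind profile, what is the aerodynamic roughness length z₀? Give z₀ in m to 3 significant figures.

z₀ ≈ 0.110 m

Log law: V(z) ∝ ln(z/z₀). With r = V₁/V₂ = 10.1/15.24 = 0.66273,
r · ln(z₂/z₀) = ln(z₁/z₀) ⇒ ln z₀ = (ln z₁ − r·ln z₂)/(1 − r)
ln z₀ = (2.63906 − 0.66273×5.10595) / 0.33727 = -2.2083
z₀ = exp(-2.2083) = 0.1099 m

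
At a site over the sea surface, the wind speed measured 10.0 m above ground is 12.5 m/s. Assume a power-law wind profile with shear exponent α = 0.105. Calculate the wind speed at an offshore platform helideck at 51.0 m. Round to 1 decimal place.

14.8 m/s

Power-law profile: V₂ = V₁ · (z₂/z₁)^α
V₂ = 12.5 × (51.0/10.0)^0.105 = 12.5 × (5.1000)^0.105
    = 12.5 × 1.1866 = 14.8322 m/s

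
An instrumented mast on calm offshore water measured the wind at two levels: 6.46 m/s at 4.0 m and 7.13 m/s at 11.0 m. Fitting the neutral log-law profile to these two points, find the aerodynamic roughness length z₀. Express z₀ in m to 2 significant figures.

z₀ ≈ 0.00023 m

Log law: V(z) ∝ ln(z/z₀). With r = V₁/V₂ = 6.46/7.13 = 0.90603,
r · ln(z₂/z₀) = ln(z₁/z₀) ⇒ ln z₀ = (ln z₁ − r·ln z₂)/(1 − r)
ln z₀ = (1.38629 − 0.90603×2.39790) / 0.09397 = -8.3674
z₀ = exp(-8.3674) = 0.0002323 m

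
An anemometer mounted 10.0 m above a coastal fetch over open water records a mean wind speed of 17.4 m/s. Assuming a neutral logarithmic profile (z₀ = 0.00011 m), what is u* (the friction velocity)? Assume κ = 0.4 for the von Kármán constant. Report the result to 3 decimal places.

u* ≈ 0.610 m/s

Log law: V(z) = (u*/κ) · ln(z/z₀) ⇒ u* = κ · V / ln(z/z₀)
u* = 0.4 × 17.4 / ln(10.0/0.00011) = 0.4 × 17.4 / 11.4176
   = 6.9600 / 11.4176 = 0.6096 m/s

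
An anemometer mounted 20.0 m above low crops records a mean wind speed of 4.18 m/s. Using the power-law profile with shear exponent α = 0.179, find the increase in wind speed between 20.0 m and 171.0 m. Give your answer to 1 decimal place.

2.0 m/s

Power law: V₂ = V₁ · (z₂/z₁)^α = 4.18 × (8.5500)^0.179 = 6.1376 m/s
ΔV = 6.1376 − 4.18 = 1.9576 m/s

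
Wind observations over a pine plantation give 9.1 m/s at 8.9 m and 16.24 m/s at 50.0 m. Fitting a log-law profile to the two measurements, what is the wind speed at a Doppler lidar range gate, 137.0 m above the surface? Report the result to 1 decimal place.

20.4 m/s

Log law: V ∝ ln(z/z₀). From the pair, with r = V₁/V₂ = 0.56034,
ln z₀ = (ln z₁ − r·ln z₂)/(1 − r) = (2.1861 − 0.56034×3.9120)/0.43966 = -0.0137 → z₀ = 0.9864 m
V₃ = V₁ · ln(z₃/z₀)/ln(z₁/z₀) = 9.1 × 4.9337/2.1998 = 20.4097 m/s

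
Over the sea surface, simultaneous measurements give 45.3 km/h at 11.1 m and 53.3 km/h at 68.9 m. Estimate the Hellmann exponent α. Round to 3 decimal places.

Power law: V₂/V₁ = (z₂/z₁)^α ⇒ α = ln(V₂/V₁) / ln(z₂/z₁)
α = ln(53.3/45.3) / ln(68.9/11.1) = ln(1.1766) / ln(6.2072)
  = 0.16263 / 1.82571 = 0.08908

α ≈ 0.089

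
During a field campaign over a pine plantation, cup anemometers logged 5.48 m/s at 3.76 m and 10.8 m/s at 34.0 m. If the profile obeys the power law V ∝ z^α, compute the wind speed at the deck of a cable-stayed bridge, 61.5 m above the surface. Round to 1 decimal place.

13.0 m/s

First find α: α = ln(V₂/V₁)/ln(z₂/z₁) = ln(10.8/5.48)/ln(34.0/3.76) = 0.67844/2.20194 = 0.3081
Extrapolate from 34.0 m to 61.5 m: V₃ = 10.8 × (61.5/34.0)^0.3081 = 10.8 × 1.2003 = 12.9637 m/s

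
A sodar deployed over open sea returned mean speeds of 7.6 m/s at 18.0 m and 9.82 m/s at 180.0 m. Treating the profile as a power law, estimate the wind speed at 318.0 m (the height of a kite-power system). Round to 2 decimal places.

10.46 m/s

First find α: α = ln(V₂/V₁)/ln(z₂/z₁) = ln(9.82/7.6)/ln(180.0/18.0) = 0.25627/2.30259 = 0.1113
Extrapolate from 180.0 m to 318.0 m: V₃ = 9.82 × (318.0/180.0)^0.1113 = 9.82 × 1.0654 = 10.4621 m/s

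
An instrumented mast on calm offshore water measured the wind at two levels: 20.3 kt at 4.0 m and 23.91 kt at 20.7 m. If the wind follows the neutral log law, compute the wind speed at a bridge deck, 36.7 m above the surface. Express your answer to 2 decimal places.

Log law: V ∝ ln(z/z₀). From the pair, with r = V₁/V₂ = 0.84902,
ln z₀ = (ln z₁ − r·ln z₂)/(1 − r) = (1.3863 − 0.84902×3.0301)/0.15098 = -7.8575 → z₀ = 0.0003869 m
V₃ = V₁ · ln(z₃/z₀)/ln(z₁/z₀) = 20.3 × 11.4602/9.2438 = 25.1676 kt

25.17 kt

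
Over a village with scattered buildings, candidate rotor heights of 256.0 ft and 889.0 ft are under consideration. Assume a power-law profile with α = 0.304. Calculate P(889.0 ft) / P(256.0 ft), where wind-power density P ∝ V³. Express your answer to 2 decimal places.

Speed ratio: V_B/V_A = (z_B/z_A)^α = (889.0/256.0)^0.304 = (3.4727)^0.304 = 1.46003
Power-density ratio: P_B/P_A = (V_B/V_A)³ = (1.46003)³ = 3.11232

3.11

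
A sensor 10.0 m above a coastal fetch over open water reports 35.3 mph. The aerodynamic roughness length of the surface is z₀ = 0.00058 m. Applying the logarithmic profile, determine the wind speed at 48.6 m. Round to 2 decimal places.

Log law: V(z) ∝ ln(z/z₀), so V₂/V₁ = ln(z₂/z₀) / ln(z₁/z₀).
ln(48.6/0.00058) = 11.3361, ln(10.0/0.00058) = 9.7551
V₂ = 35.3 × 11.3361/9.7551 = 35.3 × 1.1621 = 41.0212 mph

41.02 mph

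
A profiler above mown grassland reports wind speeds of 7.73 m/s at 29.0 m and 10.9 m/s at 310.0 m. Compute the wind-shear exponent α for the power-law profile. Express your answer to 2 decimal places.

Power law: V₂/V₁ = (z₂/z₁)^α ⇒ α = ln(V₂/V₁) / ln(z₂/z₁)
α = ln(10.9/7.73) / ln(310.0/29.0) = ln(1.4101) / ln(10.6897)
  = 0.34365 / 2.36928 = 0.14505

α ≈ 0.15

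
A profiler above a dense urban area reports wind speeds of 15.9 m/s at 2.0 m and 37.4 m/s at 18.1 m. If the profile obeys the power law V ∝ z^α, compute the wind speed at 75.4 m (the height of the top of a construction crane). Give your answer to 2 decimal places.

65.09 m/s

First find α: α = ln(V₂/V₁)/ln(z₂/z₁) = ln(37.4/15.9)/ln(18.1/2.0) = 0.85535/2.20276 = 0.3883
Extrapolate from 18.1 m to 75.4 m: V₃ = 37.4 × (75.4/18.1)^0.3883 = 37.4 × 1.7403 = 65.0884 m/s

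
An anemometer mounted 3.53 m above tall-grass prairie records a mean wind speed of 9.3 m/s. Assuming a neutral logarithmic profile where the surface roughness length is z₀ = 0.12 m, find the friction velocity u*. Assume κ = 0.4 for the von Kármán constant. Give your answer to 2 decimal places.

Log law: V(z) = (u*/κ) · ln(z/z₀) ⇒ u* = κ · V / ln(z/z₀)
u* = 0.4 × 9.3 / ln(3.53/0.12) = 0.4 × 9.3 / 3.3816
   = 3.7200 / 3.3816 = 1.1001 m/s

u* ≈ 1.10 m/s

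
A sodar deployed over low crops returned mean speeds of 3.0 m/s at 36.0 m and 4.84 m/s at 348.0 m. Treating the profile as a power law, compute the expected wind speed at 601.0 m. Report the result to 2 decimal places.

First find α: α = ln(V₂/V₁)/ln(z₂/z₁) = ln(4.84/3.0)/ln(348.0/36.0) = 0.47830/2.26868 = 0.2108
Extrapolate from 348.0 m to 601.0 m: V₃ = 4.84 × (601.0/348.0)^0.2108 = 4.84 × 1.1221 = 5.4309 m/s

5.43 m/s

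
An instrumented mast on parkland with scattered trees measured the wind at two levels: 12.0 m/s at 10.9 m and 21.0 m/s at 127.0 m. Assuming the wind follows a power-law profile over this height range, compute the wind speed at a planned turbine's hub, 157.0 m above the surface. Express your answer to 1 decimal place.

First find α: α = ln(V₂/V₁)/ln(z₂/z₁) = ln(21.0/12.0)/ln(127.0/10.9) = 0.55962/2.45542 = 0.2279
Extrapolate from 127.0 m to 157.0 m: V₃ = 21.0 × (157.0/127.0)^0.2279 = 21.0 × 1.0495 = 22.0399 m/s

22.0 m/s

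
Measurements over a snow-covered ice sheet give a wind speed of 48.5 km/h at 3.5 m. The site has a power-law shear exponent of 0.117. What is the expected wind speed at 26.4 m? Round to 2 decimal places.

61.43 km/h

Power-law profile: V₂ = V₁ · (z₂/z₁)^α
V₂ = 48.5 × (26.4/3.5)^0.117 = 48.5 × (7.5429)^0.117
    = 48.5 × 1.2667 = 61.4347 km/h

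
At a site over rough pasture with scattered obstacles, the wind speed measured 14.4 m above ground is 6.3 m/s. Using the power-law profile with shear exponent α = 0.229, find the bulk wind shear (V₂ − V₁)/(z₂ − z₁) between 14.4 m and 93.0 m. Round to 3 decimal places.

0.043 m/s/m

Power law: V₂ = V₁ · (z₂/z₁)^α = 6.3 × (6.4583)^0.229 = 9.6574 m/s
ΔV/Δz = (9.6574 − 6.3)/(93.0 − 14.4) = 3.3574/78.6000 = 0.04271 m/s/m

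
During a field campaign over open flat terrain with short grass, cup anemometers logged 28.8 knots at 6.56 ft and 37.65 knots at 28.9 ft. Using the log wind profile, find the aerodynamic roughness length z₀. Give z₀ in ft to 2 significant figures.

Log law: V(z) ∝ ln(z/z₀). With r = V₁/V₂ = 28.8/37.65 = 0.76494,
r · ln(z₂/z₀) = ln(z₁/z₀) ⇒ ln z₀ = (ln z₁ − r·ln z₂)/(1 − r)
ln z₀ = (1.88099 − 0.76494×3.36384) / 0.23506 = -2.9446
z₀ = exp(-2.9446) = 0.05263 ft

z₀ ≈ 0.053 ft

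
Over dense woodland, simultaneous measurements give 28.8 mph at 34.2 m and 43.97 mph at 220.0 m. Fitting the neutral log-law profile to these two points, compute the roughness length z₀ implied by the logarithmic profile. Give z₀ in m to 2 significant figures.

z₀ ≈ 1.00 m

Log law: V(z) ∝ ln(z/z₀). With r = V₁/V₂ = 28.8/43.97 = 0.65499,
r · ln(z₂/z₀) = ln(z₁/z₀) ⇒ ln z₀ = (ln z₁ − r·ln z₂)/(1 − r)
ln z₀ = (3.53223 − 0.65499×5.39363) / 0.34501 = -0.0016
z₀ = exp(-0.0016) = 0.9984 m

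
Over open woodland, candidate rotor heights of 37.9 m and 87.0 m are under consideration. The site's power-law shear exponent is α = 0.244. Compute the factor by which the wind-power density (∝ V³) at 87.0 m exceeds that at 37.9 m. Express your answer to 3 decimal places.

1.837

Speed ratio: V_B/V_A = (z_B/z_A)^α = (87.0/37.9)^0.244 = (2.2955)^0.244 = 1.22477
Power-density ratio: P_B/P_A = (V_B/V_A)³ = (1.22477)³ = 1.83723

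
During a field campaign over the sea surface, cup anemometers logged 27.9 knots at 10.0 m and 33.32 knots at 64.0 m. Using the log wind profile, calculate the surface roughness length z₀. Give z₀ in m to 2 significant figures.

Log law: V(z) ∝ ln(z/z₀). With r = V₁/V₂ = 27.9/33.32 = 0.83733,
r · ln(z₂/z₀) = ln(z₁/z₀) ⇒ ln z₀ = (ln z₁ − r·ln z₂)/(1 − r)
ln z₀ = (2.30259 − 0.83733×4.15888) / 0.16267 = -7.2529
z₀ = exp(-7.2529) = 0.0007081 m

z₀ ≈ 0.00071 m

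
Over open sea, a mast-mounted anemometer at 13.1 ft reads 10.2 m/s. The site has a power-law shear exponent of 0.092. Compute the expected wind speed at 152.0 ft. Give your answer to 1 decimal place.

12.8 m/s

Power-law profile: V₂ = V₁ · (z₂/z₁)^α
V₂ = 10.2 × (152.0/13.1)^0.092 = 10.2 × (11.6031)^0.092
    = 10.2 × 1.2530 = 12.7803 m/s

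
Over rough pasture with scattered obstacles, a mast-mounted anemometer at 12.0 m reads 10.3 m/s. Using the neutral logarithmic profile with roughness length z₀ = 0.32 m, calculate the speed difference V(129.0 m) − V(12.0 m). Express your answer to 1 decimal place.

Log law: V₂ = V₁ · ln(z₂/z₀)/ln(z₁/z₀) = 10.3 × 5.9992/3.6243 = 17.0492 m/s
ΔV = 17.0492 − 10.3 = 6.7492 m/s

6.7 m/s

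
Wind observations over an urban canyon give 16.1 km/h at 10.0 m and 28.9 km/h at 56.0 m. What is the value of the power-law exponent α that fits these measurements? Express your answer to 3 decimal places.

Power law: V₂/V₁ = (z₂/z₁)^α ⇒ α = ln(V₂/V₁) / ln(z₂/z₁)
α = ln(28.9/16.1) / ln(56.0/10.0) = ln(1.7950) / ln(5.6000)
  = 0.58502 / 1.72277 = 0.33958

α ≈ 0.340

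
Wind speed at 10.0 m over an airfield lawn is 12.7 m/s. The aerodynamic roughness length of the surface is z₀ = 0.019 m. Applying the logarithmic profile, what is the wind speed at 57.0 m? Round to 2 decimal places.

16.23 m/s

Log law: V(z) ∝ ln(z/z₀), so V₂/V₁ = ln(z₂/z₀) / ln(z₁/z₀).
ln(57.0/0.019) = 8.0064, ln(10.0/0.019) = 6.2659
V₂ = 12.7 × 8.0064/6.2659 = 12.7 × 1.2778 = 16.2277 m/s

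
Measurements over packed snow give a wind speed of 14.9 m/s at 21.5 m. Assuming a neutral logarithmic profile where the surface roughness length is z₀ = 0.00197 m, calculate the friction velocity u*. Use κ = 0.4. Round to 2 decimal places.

u* ≈ 0.64 m/s

Log law: V(z) = (u*/κ) · ln(z/z₀) ⇒ u* = κ · V / ln(z/z₀)
u* = 0.4 × 14.9 / ln(21.5/0.00197) = 0.4 × 14.9 / 9.2978
   = 5.9600 / 9.2978 = 0.6410 m/s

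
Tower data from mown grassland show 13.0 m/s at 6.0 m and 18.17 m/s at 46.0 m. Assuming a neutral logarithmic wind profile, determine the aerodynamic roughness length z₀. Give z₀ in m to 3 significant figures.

z₀ ≈ 0.0358 m

Log law: V(z) ∝ ln(z/z₀). With r = V₁/V₂ = 13.0/18.17 = 0.71547,
r · ln(z₂/z₀) = ln(z₁/z₀) ⇒ ln z₀ = (ln z₁ − r·ln z₂)/(1 − r)
ln z₀ = (1.79176 − 0.71547×3.82864) / 0.28453 = -3.3300
z₀ = exp(-3.3300) = 0.03579 m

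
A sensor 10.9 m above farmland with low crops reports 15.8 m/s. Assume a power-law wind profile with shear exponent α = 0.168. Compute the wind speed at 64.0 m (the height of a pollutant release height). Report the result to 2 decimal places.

Power-law profile: V₂ = V₁ · (z₂/z₁)^α
V₂ = 15.8 × (64.0/10.9)^0.168 = 15.8 × (5.8716)^0.168
    = 15.8 × 1.3463 = 21.2720 m/s

21.27 m/s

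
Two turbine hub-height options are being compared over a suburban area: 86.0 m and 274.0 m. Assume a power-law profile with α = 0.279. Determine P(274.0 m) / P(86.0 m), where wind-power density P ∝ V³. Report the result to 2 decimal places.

Speed ratio: V_B/V_A = (z_B/z_A)^α = (274.0/86.0)^0.279 = (3.1860)^0.279 = 1.38168
Power-density ratio: P_B/P_A = (V_B/V_A)³ = (1.38168)³ = 2.63768

2.64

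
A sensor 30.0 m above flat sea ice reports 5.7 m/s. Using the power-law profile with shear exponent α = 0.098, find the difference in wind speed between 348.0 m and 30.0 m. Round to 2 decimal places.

Power law: V₂ = V₁ · (z₂/z₁)^α = 5.7 × (11.6000)^0.098 = 7.2476 m/s
ΔV = 7.2476 − 5.7 = 1.5476 m/s

1.55 m/s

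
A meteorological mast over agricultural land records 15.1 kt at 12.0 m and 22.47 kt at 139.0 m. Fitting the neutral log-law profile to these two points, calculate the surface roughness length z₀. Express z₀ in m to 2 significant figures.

z₀ ≈ 0.079 m

Log law: V(z) ∝ ln(z/z₀). With r = V₁/V₂ = 15.1/22.47 = 0.67201,
r · ln(z₂/z₀) = ln(z₁/z₀) ⇒ ln z₀ = (ln z₁ − r·ln z₂)/(1 − r)
ln z₀ = (2.48491 − 0.67201×4.93447) / 0.32799 = -2.5339
z₀ = exp(-2.5339) = 0.07935 m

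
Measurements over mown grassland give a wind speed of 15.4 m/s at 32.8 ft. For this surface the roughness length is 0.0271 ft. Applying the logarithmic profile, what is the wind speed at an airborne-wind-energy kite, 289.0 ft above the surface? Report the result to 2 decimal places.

Log law: V(z) ∝ ln(z/z₀), so V₂/V₁ = ln(z₂/z₀) / ln(z₁/z₀).
ln(289.0/0.0271) = 9.2746, ln(32.8/0.0271) = 7.0987
V₂ = 15.4 × 9.2746/7.0987 = 15.4 × 1.3065 = 20.1207 m/s

20.12 m/s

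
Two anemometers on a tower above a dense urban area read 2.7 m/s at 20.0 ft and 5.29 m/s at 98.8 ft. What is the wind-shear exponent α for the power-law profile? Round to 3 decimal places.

Power law: V₂/V₁ = (z₂/z₁)^α ⇒ α = ln(V₂/V₁) / ln(z₂/z₁)
α = ln(5.29/2.7) / ln(98.8/20.0) = ln(1.9593) / ln(4.9400)
  = 0.67257 / 1.59737 = 0.42105

α ≈ 0.421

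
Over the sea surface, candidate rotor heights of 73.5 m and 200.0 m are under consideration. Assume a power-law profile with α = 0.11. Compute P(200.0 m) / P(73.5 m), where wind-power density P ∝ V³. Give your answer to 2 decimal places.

1.39

Speed ratio: V_B/V_A = (z_B/z_A)^α = (200.0/73.5)^0.11 = (2.7211)^0.11 = 1.11640
Power-density ratio: P_B/P_A = (V_B/V_A)³ = (1.11640)³ = 1.39144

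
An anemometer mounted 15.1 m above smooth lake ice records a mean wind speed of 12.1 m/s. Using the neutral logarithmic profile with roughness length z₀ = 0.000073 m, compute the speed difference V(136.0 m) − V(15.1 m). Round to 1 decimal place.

2.2 m/s

Log law: V₂ = V₁ · ln(z₂/z₀)/ln(z₁/z₀) = 12.1 × 14.4377/12.2397 = 14.2729 m/s
ΔV = 14.2729 − 12.1 = 2.1729 m/s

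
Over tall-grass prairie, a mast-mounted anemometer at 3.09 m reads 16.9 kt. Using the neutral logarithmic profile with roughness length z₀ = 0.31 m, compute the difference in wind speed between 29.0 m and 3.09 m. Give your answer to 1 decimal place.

Log law: V₂ = V₁ · ln(z₂/z₀)/ln(z₁/z₀) = 16.9 × 4.5385/2.2994 = 33.3573 kt
ΔV = 33.3573 − 16.9 = 16.4573 kt

16.5 kt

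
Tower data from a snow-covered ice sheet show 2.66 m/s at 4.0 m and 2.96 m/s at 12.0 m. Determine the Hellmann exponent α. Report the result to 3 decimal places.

α ≈ 0.097

Power law: V₂/V₁ = (z₂/z₁)^α ⇒ α = ln(V₂/V₁) / ln(z₂/z₁)
α = ln(2.96/2.66) / ln(12.0/4.0) = ln(1.1128) / ln(3.0000)
  = 0.10686 / 1.09861 = 0.09727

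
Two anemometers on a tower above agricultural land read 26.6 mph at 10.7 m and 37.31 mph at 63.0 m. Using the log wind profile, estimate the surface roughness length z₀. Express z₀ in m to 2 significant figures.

z₀ ≈ 0.13 m

Log law: V(z) ∝ ln(z/z₀). With r = V₁/V₂ = 26.6/37.31 = 0.71295,
r · ln(z₂/z₀) = ln(z₁/z₀) ⇒ ln z₀ = (ln z₁ − r·ln z₂)/(1 − r)
ln z₀ = (2.37024 − 0.71295×4.14313) / 0.28705 = -2.0330
z₀ = exp(-2.0330) = 0.1309 m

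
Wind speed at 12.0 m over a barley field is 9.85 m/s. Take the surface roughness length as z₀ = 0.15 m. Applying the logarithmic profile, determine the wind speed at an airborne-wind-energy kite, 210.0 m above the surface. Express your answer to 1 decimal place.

16.3 m/s

Log law: V(z) ∝ ln(z/z₀), so V₂/V₁ = ln(z₂/z₀) / ln(z₁/z₀).
ln(210.0/0.15) = 7.2442, ln(12.0/0.15) = 4.3820
V₂ = 9.85 × 7.2442/4.3820 = 9.85 × 1.6532 = 16.2837 m/s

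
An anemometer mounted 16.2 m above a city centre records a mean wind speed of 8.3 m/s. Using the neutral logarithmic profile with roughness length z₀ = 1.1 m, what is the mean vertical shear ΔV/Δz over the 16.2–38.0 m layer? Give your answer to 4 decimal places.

Log law: V₂ = V₁ · ln(z₂/z₀)/ln(z₁/z₀) = 8.3 × 3.5423/2.6897 = 10.9309 m/s
ΔV/Δz = (10.9309 − 8.3)/(38.0 − 16.2) = 2.6309/21.8000 = 0.12068 m/s/m

0.1207 m/s/m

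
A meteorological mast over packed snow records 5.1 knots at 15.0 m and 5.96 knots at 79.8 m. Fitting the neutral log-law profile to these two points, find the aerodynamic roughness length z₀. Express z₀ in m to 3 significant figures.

z₀ ≈ 0.000743 m

Log law: V(z) ∝ ln(z/z₀). With r = V₁/V₂ = 5.1/5.96 = 0.85570,
r · ln(z₂/z₀) = ln(z₁/z₀) ⇒ ln z₀ = (ln z₁ − r·ln z₂)/(1 − r)
ln z₀ = (2.70805 − 0.85570×4.37952) / 0.14430 = -7.2042
z₀ = exp(-7.2042) = 0.0007435 m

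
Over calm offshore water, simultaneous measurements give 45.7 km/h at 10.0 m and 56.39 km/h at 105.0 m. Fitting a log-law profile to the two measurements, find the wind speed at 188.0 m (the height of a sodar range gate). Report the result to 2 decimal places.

59.04 km/h

Log law: V ∝ ln(z/z₀). From the pair, with r = V₁/V₂ = 0.81043,
ln z₀ = (ln z₁ − r·ln z₂)/(1 − r) = (2.3026 − 0.81043×4.6540)/0.18957 = -7.7496 → z₀ = 0.0004309 m
V₃ = V₁ · ln(z₃/z₀)/ln(z₁/z₀) = 45.7 × 12.9860/10.0522 = 59.0381 km/h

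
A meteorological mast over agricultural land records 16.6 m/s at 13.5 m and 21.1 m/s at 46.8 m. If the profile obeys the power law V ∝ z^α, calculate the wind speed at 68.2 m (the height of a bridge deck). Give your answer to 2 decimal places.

22.69 m/s

First find α: α = ln(V₂/V₁)/ln(z₂/z₁) = ln(21.1/16.6)/ln(46.8/13.5) = 0.23987/1.24319 = 0.1929
Extrapolate from 46.8 m to 68.2 m: V₃ = 21.1 × (68.2/46.8)^0.1929 = 21.1 × 1.0754 = 22.6901 m/s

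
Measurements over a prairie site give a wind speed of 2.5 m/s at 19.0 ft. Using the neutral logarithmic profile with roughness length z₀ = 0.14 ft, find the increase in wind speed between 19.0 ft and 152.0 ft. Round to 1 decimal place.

Log law: V₂ = V₁ · ln(z₂/z₀)/ln(z₁/z₀) = 2.5 × 6.9900/4.9106 = 3.5587 m/s
ΔV = 3.5587 − 2.5 = 1.0587 m/s

1.1 m/s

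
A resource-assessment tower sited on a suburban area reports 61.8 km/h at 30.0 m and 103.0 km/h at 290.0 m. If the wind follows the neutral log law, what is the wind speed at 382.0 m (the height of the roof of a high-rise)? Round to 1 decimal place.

108.0 km/h

Log law: V ∝ ln(z/z₀). From the pair, with r = V₁/V₂ = 0.60000,
ln z₀ = (ln z₁ − r·ln z₂)/(1 − r) = (3.4012 − 0.60000×5.6699)/0.40000 = -0.0018 → z₀ = 0.9982 m
V₃ = V₁ · ln(z₃/z₀)/ln(z₁/z₀) = 61.8 × 5.9472/3.4030 = 108.0039 km/h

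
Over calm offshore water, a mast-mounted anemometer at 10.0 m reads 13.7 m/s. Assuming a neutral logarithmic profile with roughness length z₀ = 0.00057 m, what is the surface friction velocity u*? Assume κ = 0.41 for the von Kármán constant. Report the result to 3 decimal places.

Log law: V(z) = (u*/κ) · ln(z/z₀) ⇒ u* = κ · V / ln(z/z₀)
u* = 0.41 × 13.7 / ln(10.0/0.00057) = 0.41 × 13.7 / 9.7725
   = 5.6170 / 9.7725 = 0.5748 m/s

u* ≈ 0.575 m/s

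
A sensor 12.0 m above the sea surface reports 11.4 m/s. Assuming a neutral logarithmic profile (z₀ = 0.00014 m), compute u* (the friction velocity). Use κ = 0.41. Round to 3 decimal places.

Log law: V(z) = (u*/κ) · ln(z/z₀) ⇒ u* = κ · V / ln(z/z₀)
u* = 0.41 × 11.4 / ln(12.0/0.00014) = 0.41 × 11.4 / 11.3588
   = 4.6740 / 11.3588 = 0.4115 m/s

u* ≈ 0.411 m/s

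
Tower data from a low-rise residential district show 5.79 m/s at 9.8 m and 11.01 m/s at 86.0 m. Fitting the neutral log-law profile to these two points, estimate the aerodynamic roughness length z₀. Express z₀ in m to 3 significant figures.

Log law: V(z) ∝ ln(z/z₀). With r = V₁/V₂ = 5.79/11.01 = 0.52589,
r · ln(z₂/z₀) = ln(z₁/z₀) ⇒ ln z₀ = (ln z₁ − r·ln z₂)/(1 − r)
ln z₀ = (2.28238 − 0.52589×4.45435) / 0.47411 = -0.1268
z₀ = exp(-0.1268) = 0.8810 m

z₀ ≈ 0.881 m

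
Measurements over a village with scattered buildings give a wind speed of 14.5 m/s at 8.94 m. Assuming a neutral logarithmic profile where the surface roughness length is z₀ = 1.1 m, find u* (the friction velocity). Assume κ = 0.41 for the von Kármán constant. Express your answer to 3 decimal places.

u* ≈ 2.837 m/s

Log law: V(z) = (u*/κ) · ln(z/z₀) ⇒ u* = κ · V / ln(z/z₀)
u* = 0.41 × 14.5 / ln(8.94/1.1) = 0.41 × 14.5 / 2.0952
   = 5.9450 / 2.0952 = 2.8374 m/s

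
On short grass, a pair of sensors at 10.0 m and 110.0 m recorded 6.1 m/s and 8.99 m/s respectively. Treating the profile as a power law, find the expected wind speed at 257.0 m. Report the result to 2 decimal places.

10.31 m/s

First find α: α = ln(V₂/V₁)/ln(z₂/z₁) = ln(8.99/6.1)/ln(110.0/10.0) = 0.38782/2.39790 = 0.1617
Extrapolate from 110.0 m to 257.0 m: V₃ = 8.99 × (257.0/110.0)^0.1617 = 8.99 × 1.1471 = 10.3125 m/s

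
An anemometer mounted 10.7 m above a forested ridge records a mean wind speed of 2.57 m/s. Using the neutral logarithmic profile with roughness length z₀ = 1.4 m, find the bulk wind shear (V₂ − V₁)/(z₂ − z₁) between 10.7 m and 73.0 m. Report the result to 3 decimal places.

0.039 m/s/m

Log law: V₂ = V₁ · ln(z₂/z₀)/ln(z₁/z₀) = 2.57 × 3.9540/2.0338 = 4.9965 m/s
ΔV/Δz = (4.9965 − 2.57)/(73.0 − 10.7) = 2.4265/62.3000 = 0.03895 m/s/m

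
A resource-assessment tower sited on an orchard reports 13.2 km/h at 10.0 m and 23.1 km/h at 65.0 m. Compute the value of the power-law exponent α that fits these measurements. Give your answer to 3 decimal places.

Power law: V₂/V₁ = (z₂/z₁)^α ⇒ α = ln(V₂/V₁) / ln(z₂/z₁)
α = ln(23.1/13.2) / ln(65.0/10.0) = ln(1.7500) / ln(6.5000)
  = 0.55962 / 1.87180 = 0.29897

α ≈ 0.299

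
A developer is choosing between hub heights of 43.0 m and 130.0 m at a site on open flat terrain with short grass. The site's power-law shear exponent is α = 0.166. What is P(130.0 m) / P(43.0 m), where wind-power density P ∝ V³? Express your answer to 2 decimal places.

1.73

Speed ratio: V_B/V_A = (z_B/z_A)^α = (130.0/43.0)^0.166 = (3.0233)^0.166 = 1.20160
Power-density ratio: P_B/P_A = (V_B/V_A)³ = (1.20160)³ = 1.73491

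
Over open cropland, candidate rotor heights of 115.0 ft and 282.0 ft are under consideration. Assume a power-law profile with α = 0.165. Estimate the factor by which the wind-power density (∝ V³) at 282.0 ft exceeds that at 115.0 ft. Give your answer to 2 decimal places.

1.56

Speed ratio: V_B/V_A = (z_B/z_A)^α = (282.0/115.0)^0.165 = (2.4522)^0.165 = 1.15951
Power-density ratio: P_B/P_A = (V_B/V_A)³ = (1.15951)³ = 1.55893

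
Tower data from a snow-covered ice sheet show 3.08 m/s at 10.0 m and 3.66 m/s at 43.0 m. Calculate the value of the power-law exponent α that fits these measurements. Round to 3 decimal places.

Power law: V₂/V₁ = (z₂/z₁)^α ⇒ α = ln(V₂/V₁) / ln(z₂/z₁)
α = ln(3.66/3.08) / ln(43.0/10.0) = ln(1.1883) / ln(4.3000)
  = 0.17253 / 1.45862 = 0.11829

α ≈ 0.118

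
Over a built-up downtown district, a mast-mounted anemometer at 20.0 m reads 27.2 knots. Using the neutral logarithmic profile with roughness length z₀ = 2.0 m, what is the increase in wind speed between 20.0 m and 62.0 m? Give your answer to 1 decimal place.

13.4 knots

Log law: V₂ = V₁ · ln(z₂/z₀)/ln(z₁/z₀) = 27.2 × 3.4340/2.3026 = 40.5650 knots
ΔV = 40.5650 − 27.2 = 13.3650 knots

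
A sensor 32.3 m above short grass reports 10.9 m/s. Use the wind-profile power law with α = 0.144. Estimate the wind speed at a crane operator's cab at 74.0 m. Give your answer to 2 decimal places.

12.28 m/s

Power-law profile: V₂ = V₁ · (z₂/z₁)^α
V₂ = 10.9 × (74.0/32.3)^0.144 = 10.9 × (2.2910)^0.144
    = 10.9 × 1.1268 = 12.2820 m/s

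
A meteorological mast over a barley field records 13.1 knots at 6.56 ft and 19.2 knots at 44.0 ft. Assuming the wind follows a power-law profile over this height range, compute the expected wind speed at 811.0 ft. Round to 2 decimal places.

First find α: α = ln(V₂/V₁)/ln(z₂/z₁) = ln(19.2/13.1)/ln(44.0/6.56) = 0.38230/1.90320 = 0.2009
Extrapolate from 44.0 ft to 811.0 ft: V₃ = 19.2 × (811.0/44.0)^0.2009 = 19.2 × 1.7956 = 34.4761 knots

34.48 knots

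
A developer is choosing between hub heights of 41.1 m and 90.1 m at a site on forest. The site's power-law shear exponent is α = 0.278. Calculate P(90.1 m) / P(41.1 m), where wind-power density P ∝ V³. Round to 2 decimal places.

Speed ratio: V_B/V_A = (z_B/z_A)^α = (90.1/41.1)^0.278 = (2.1922)^0.278 = 1.24384
Power-density ratio: P_B/P_A = (V_B/V_A)³ = (1.24384)³ = 1.92440

1.92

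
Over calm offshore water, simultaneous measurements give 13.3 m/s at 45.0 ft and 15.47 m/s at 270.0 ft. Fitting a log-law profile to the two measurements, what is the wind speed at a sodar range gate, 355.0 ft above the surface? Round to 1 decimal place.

Log law: V ∝ ln(z/z₀). From the pair, with r = V₁/V₂ = 0.85973,
ln z₀ = (ln z₁ − r·ln z₂)/(1 − r) = (3.8067 − 0.85973×5.5984)/0.14027 = -7.1751 → z₀ = 0.0007654 ft
V₃ = V₁ · ln(z₃/z₀)/ln(z₁/z₀) = 13.3 × 13.0472/10.9818 = 15.8015 m/s

15.8 m/s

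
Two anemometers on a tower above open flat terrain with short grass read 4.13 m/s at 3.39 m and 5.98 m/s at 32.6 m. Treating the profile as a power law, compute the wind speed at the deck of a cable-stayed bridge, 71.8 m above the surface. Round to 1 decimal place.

First find α: α = ln(V₂/V₁)/ln(z₂/z₁) = ln(5.98/4.13)/ln(32.6/3.39) = 0.37014/2.26348 = 0.1635
Extrapolate from 32.6 m to 71.8 m: V₃ = 5.98 × (71.8/32.6)^0.1635 = 5.98 × 1.1378 = 6.8042 m/s

6.8 m/s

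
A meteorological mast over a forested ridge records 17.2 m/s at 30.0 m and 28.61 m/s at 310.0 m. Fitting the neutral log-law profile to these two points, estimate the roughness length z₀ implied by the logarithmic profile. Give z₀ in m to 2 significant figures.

z₀ ≈ 0.89 m

Log law: V(z) ∝ ln(z/z₀). With r = V₁/V₂ = 17.2/28.61 = 0.60119,
r · ln(z₂/z₀) = ln(z₁/z₀) ⇒ ln z₀ = (ln z₁ − r·ln z₂)/(1 − r)
ln z₀ = (3.40120 − 0.60119×5.73657) / 0.39881 = -0.1193
z₀ = exp(-0.1193) = 0.8876 m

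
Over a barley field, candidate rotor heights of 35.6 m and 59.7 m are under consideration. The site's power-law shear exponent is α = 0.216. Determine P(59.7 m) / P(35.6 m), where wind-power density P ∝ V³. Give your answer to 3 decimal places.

Speed ratio: V_B/V_A = (z_B/z_A)^α = (59.7/35.6)^0.216 = (1.6770)^0.216 = 1.11814
Power-density ratio: P_B/P_A = (V_B/V_A)³ = (1.11814)³ = 1.39795

1.398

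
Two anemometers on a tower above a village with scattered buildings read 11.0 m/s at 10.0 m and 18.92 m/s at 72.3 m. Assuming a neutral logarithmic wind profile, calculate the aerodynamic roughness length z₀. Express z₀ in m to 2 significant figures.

Log law: V(z) ∝ ln(z/z₀). With r = V₁/V₂ = 11.0/18.92 = 0.58140,
r · ln(z₂/z₀) = ln(z₁/z₀) ⇒ ln z₀ = (ln z₁ − r·ln z₂)/(1 − r)
ln z₀ = (2.30259 − 0.58140×4.28082) / 0.41860 = -0.4450
z₀ = exp(-0.4450) = 0.6408 m

z₀ ≈ 0.64 m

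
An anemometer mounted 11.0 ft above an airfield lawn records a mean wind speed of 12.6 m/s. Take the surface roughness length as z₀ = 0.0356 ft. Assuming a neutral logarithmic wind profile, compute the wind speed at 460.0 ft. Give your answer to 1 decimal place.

20.8 m/s

Log law: V(z) ∝ ln(z/z₀), so V₂/V₁ = ln(z₂/z₀) / ln(z₁/z₀).
ln(460.0/0.0356) = 9.4666, ln(11.0/0.0356) = 5.7333
V₂ = 12.6 × 9.4666/5.7333 = 12.6 × 1.6512 = 20.8047 m/s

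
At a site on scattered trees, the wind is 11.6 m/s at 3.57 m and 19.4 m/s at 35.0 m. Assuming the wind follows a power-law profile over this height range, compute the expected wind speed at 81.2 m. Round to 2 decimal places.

23.45 m/s

First find α: α = ln(V₂/V₁)/ln(z₂/z₁) = ln(19.4/11.6)/ln(35.0/3.57) = 0.51427/2.28278 = 0.2253
Extrapolate from 35.0 m to 81.2 m: V₃ = 19.4 × (81.2/35.0)^0.2253 = 19.4 × 1.2088 = 23.4498 m/s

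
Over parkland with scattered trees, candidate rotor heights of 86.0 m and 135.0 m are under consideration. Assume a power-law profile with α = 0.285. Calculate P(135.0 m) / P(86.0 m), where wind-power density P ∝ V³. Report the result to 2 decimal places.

Speed ratio: V_B/V_A = (z_B/z_A)^α = (135.0/86.0)^0.285 = (1.5698)^0.285 = 1.13714
Power-density ratio: P_B/P_A = (V_B/V_A)³ = (1.13714)³ = 1.47041

1.47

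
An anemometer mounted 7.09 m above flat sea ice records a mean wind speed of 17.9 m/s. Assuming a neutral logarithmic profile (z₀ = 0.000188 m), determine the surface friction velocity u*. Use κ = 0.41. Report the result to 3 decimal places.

Log law: V(z) = (u*/κ) · ln(z/z₀) ⇒ u* = κ · V / ln(z/z₀)
u* = 0.41 × 17.9 / ln(7.09/0.000188) = 0.41 × 17.9 / 10.5378
   = 7.3390 / 10.5378 = 0.6964 m/s

u* ≈ 0.696 m/s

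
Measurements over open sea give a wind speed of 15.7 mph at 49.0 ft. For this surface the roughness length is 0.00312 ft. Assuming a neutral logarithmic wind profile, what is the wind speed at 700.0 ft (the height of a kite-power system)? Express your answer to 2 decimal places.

Log law: V(z) ∝ ln(z/z₀), so V₂/V₁ = ln(z₂/z₀) / ln(z₁/z₀).
ln(700.0/0.00312) = 12.3210, ln(49.0/0.00312) = 9.6617
V₂ = 15.7 × 12.3210/9.6617 = 15.7 × 1.2752 = 20.0212 mph

20.02 mph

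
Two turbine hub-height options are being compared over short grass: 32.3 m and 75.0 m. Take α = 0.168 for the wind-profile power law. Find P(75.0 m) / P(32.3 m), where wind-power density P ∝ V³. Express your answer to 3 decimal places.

Speed ratio: V_B/V_A = (z_B/z_A)^α = (75.0/32.3)^0.168 = (2.3220)^0.168 = 1.15203
Power-density ratio: P_B/P_A = (V_B/V_A)³ = (1.15203)³ = 1.52895

1.529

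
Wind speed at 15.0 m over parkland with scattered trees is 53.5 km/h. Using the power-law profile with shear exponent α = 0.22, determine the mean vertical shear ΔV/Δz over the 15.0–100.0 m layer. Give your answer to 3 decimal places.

0.326 km/h/m

Power law: V₂ = V₁ · (z₂/z₁)^α = 53.5 × (6.6667)^0.22 = 81.2108 km/h
ΔV/Δz = (81.2108 − 53.5)/(100.0 − 15.0) = 27.7108/85.0000 = 0.32601 km/h/m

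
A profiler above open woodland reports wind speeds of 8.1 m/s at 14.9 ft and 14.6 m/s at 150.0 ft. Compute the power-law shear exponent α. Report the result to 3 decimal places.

Power law: V₂/V₁ = (z₂/z₁)^α ⇒ α = ln(V₂/V₁) / ln(z₂/z₁)
α = ln(14.6/8.1) / ln(150.0/14.9) = ln(1.8025) / ln(10.0671)
  = 0.58916 / 2.30927 = 0.25513

α ≈ 0.255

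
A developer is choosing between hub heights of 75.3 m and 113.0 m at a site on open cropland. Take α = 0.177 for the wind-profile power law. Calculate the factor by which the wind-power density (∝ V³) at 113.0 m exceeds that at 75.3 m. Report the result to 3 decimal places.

1.241

Speed ratio: V_B/V_A = (z_B/z_A)^α = (113.0/75.3)^0.177 = (1.5007)^0.177 = 1.07449
Power-density ratio: P_B/P_A = (V_B/V_A)³ = (1.07449)³ = 1.24053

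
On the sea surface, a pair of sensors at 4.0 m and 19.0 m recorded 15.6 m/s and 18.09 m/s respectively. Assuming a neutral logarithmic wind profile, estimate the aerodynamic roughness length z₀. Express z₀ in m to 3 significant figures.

z₀ ≈ 0.000230 m

Log law: V(z) ∝ ln(z/z₀). With r = V₁/V₂ = 15.6/18.09 = 0.86235,
r · ln(z₂/z₀) = ln(z₁/z₀) ⇒ ln z₀ = (ln z₁ − r·ln z₂)/(1 − r)
ln z₀ = (1.38629 − 0.86235×2.94444) / 0.13765 = -8.3756
z₀ = exp(-8.3756) = 0.0002304 m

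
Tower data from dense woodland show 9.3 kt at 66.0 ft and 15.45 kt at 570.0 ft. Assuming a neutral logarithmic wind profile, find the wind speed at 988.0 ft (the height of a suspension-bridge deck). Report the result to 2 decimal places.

Log law: V ∝ ln(z/z₀). From the pair, with r = V₁/V₂ = 0.60194,
ln z₀ = (ln z₁ − r·ln z₂)/(1 − r) = (4.1897 − 0.60194×6.3456)/0.39806 = 0.9294 → z₀ = 2.533 ft
V₃ = V₁ · ln(z₃/z₀)/ln(z₁/z₀) = 9.3 × 5.9663/3.2603 = 17.0190 kt

17.02 kt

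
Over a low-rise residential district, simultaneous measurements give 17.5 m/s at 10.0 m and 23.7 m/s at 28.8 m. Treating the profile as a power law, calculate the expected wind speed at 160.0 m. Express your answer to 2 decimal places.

First find α: α = ln(V₂/V₁)/ln(z₂/z₁) = ln(23.7/17.5)/ln(28.8/10.0) = 0.30327/1.05779 = 0.2867
Extrapolate from 28.8 m to 160.0 m: V₃ = 23.7 × (160.0/28.8)^0.2867 = 23.7 × 1.6350 = 38.7495 m/s

38.75 m/s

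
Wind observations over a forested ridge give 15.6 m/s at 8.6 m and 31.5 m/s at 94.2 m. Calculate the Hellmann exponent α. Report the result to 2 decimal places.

α ≈ 0.29

Power law: V₂/V₁ = (z₂/z₁)^α ⇒ α = ln(V₂/V₁) / ln(z₂/z₁)
α = ln(31.5/15.6) / ln(94.2/8.6) = ln(2.0192) / ln(10.9535)
  = 0.70272 / 2.39366 = 0.29357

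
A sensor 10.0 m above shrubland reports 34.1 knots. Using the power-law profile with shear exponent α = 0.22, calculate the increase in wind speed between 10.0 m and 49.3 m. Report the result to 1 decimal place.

Power law: V₂ = V₁ · (z₂/z₁)^α = 34.1 × (4.9300)^0.22 = 48.4374 knots
ΔV = 48.4374 − 34.1 = 14.3374 knots

14.3 knots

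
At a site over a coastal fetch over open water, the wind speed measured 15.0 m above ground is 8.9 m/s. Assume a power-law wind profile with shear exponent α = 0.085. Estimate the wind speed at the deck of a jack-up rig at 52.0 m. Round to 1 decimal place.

Power-law profile: V₂ = V₁ · (z₂/z₁)^α
V₂ = 8.9 × (52.0/15.0)^0.085 = 8.9 × (3.4667)^0.085
    = 8.9 × 1.1115 = 9.8920 m/s

9.9 m/s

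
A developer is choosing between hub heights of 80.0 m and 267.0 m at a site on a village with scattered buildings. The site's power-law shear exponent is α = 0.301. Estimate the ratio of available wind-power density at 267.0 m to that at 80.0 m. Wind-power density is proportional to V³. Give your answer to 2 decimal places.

2.97

Speed ratio: V_B/V_A = (z_B/z_A)^α = (267.0/80.0)^0.301 = (3.3375)^0.301 = 1.43731
Power-density ratio: P_B/P_A = (V_B/V_A)³ = (1.43731)³ = 2.96927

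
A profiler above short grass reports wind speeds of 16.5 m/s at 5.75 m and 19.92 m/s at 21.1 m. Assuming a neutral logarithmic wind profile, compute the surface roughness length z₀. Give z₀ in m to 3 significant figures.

Log law: V(z) ∝ ln(z/z₀). With r = V₁/V₂ = 16.5/19.92 = 0.82831,
r · ln(z₂/z₀) = ln(z₁/z₀) ⇒ ln z₀ = (ln z₁ − r·ln z₂)/(1 − r)
ln z₀ = (1.74920 − 0.82831×3.04927) / 0.17169 = -4.5231
z₀ = exp(-4.5231) = 0.01086 m

z₀ ≈ 0.0109 m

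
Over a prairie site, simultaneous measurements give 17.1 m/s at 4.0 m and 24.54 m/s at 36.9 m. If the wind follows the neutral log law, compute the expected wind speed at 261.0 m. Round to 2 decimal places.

31.09 m/s

Log law: V ∝ ln(z/z₀). From the pair, with r = V₁/V₂ = 0.69682,
ln z₀ = (ln z₁ − r·ln z₂)/(1 − r) = (1.3863 − 0.69682×3.6082)/0.30318 = -3.7205 → z₀ = 0.02422 m
V₃ = V₁ · ln(z₃/z₀)/ln(z₁/z₀) = 17.1 × 9.2851/5.1068 = 31.0906 m/s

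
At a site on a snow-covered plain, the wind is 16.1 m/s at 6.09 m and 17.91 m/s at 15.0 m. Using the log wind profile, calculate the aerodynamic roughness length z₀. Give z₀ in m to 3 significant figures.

z₀ ≈ 0.00201 m

Log law: V(z) ∝ ln(z/z₀). With r = V₁/V₂ = 16.1/17.91 = 0.89894,
r · ln(z₂/z₀) = ln(z₁/z₀) ⇒ ln z₀ = (ln z₁ − r·ln z₂)/(1 − r)
ln z₀ = (1.80665 − 0.89894×2.70805) / 0.10106 = -6.2113
z₀ = exp(-6.2113) = 0.002007 m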